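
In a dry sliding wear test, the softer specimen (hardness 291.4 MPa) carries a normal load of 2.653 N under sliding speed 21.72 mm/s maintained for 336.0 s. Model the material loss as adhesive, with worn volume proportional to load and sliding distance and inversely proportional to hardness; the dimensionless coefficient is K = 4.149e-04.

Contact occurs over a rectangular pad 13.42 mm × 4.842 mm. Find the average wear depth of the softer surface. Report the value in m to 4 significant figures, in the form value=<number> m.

value=4.242e-07 m

The intermediates are printed rounded. Every step maintains exact precision, and one final rounding, at four significant figures.
Sliding speed v = 21.72 mm/s = 0.02172 m/s. Path length L = v·t = 0.02172 m/s × 336.0 s = 7.298 m.
Hardness H = 291.4 MPa = 2.914e+08 Pa.
Pad sides 13.42 mm × 4.842 mm = 0.01342 m × 0.004842 m. Contact area A = 0.01342 m × 0.004842 m = 6.498e-05 m².
SI base units throughout: W = 2.653 N, H = 2.914e+08 Pa, K = 4.149e-04.
Apply Archard: V = K·W·L/H = 4.149e-04 · 2.653 · 7.298 / 2.914e+08 = 2.757e-11 m³.
Mean wear depth h = V/A = 2.757e-11 / 6.498e-05 = 4.242e-07 m.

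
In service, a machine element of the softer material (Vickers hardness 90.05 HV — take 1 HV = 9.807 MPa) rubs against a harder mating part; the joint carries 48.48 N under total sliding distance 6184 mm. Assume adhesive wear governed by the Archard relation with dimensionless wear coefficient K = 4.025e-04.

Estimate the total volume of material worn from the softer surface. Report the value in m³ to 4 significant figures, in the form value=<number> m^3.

value=1.366e-10 m^3

Intermediates are displayed rounded. All working math carries exact precision, and one final rounding, at 4 significant figures.
Convert: Distance covered L = 6184 mm = 6.184 m.
Convert: Hardness H = 90.05 HV × 9.807 MPa/HV = 883.1 MPa = 8.831e+08 Pa.
SI base units throughout: W = 48.48 N, H = 8.831e+08 Pa, K = 4.025e-04.
Wear volume V = K·W·L/H = 4.025e-04 · 48.48 · 6.184 / 8.831e+08 = 1.366e-10 m³.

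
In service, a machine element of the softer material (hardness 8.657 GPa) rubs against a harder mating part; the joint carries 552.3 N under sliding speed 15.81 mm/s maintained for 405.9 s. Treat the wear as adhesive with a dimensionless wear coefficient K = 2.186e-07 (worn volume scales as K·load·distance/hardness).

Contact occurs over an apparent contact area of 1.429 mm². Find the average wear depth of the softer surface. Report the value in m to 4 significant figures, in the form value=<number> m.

value=6.263e-08 m

All working math keeps exact precision — intermediate values are shown rounded. Rounded just once: four significant digits.
Convert: Sliding speed v = 15.81 mm/s = 0.01581 m/s. Total distance L = v·t = 0.01581 m/s × 405.9 s = 6.417 m.
Convert: Hardness H = 8.657 GPa = 8.657e+09 Pa.
Convert: Contact area A = 1.429 mm² = 1.429e-06 m².
SI base units throughout: W = 552.3 N, H = 8.657e+09 Pa, K = 2.186e-07.
Wear volume V = K·W·L/H = 2.186e-07 · 552.3 · 6.417 / 8.657e+09 = 8.950e-14 m³.
Mean wear depth h = V/A = 8.950e-14 / 1.429e-06 = 6.263e-08 m.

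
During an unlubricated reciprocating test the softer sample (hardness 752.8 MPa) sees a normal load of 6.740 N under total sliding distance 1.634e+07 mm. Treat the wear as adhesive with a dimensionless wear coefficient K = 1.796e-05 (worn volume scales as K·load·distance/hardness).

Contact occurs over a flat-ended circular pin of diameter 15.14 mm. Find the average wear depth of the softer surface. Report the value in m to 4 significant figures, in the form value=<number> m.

value=1.459e-05 m

All arithmetic keeps full float precision. Quoted intermediates are rounded. Rounded just once, at 4 significant digits.
Convert: Total distance L = 1.634e+07 mm = 1.634e+04 m.
Convert: Hardness H = 752.8 MPa = 7.528e+08 Pa.
Convert: Pin diameter d = 15.14 mm = 0.01514 m. Contact area A = π·d²/4 = π·(0.01514 m)²/4 = 1.800e-04 m².
Restated in SI base units: W = 6.740 N, H = 7.528e+08 Pa, K = 1.796e-05.
Apply Archard: V = K·W·L/H = 1.796e-05 · 6.740 · 1.634e+04 / 7.528e+08 = 2.627e-09 m³.
Mean wear depth h = V/A = 2.627e-09 / 1.800e-04 = 1.459e-05 m.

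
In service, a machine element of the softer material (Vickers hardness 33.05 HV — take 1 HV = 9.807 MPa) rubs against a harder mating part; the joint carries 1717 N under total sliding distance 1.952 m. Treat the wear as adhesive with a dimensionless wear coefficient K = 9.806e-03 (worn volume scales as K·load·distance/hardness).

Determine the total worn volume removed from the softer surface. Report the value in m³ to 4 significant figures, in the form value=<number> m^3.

value=1.014e-07 m^3

The computation carries exact precision; intermediates are shown rounded. Rounded just once: four significant digits.
Convert: Hardness H = 33.05 HV × 9.807 MPa/HV = 324.1 MPa = 3.241e+08 Pa.
Collected in SI base units: W = 1717 N, H = 3.241e+08 Pa, K = 9.806e-03.
Archard relation: V = K·W·L/H = 9.806e-03 · 1717 · 1.952 / 3.241e+08 = 1.014e-07 m³.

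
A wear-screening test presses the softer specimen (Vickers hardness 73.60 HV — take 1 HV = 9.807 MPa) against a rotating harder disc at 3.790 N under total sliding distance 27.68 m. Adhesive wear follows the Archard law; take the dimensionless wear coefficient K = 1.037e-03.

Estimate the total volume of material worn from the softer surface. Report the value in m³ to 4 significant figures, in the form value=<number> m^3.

value=1.507e-10 m^3

The intermediates are shown rounded — each operation keeps full precision, and a lone final rounding to 4 significant digits.
Hardness H = 73.60 HV × 9.807 MPa/HV = 721.8 MPa = 7.218e+08 Pa.
Collected in SI base units: W = 3.790 N, H = 7.218e+08 Pa, K = 1.037e-03.
By Archard's law, V = K·W·L/H = 1.037e-03 · 3.790 · 27.68 / 7.218e+08 = 1.507e-10 m³.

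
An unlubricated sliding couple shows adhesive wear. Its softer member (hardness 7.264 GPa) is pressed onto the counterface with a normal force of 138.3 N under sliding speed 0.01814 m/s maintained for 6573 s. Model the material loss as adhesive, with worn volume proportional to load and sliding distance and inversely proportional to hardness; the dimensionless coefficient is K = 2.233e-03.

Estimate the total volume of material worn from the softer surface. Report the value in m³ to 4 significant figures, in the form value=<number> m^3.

The algebra keeps exact precision — intermediate values are displayed rounded; one final rounding to 4 significant figures.
Convert: Path length L = v·t = 0.01814 m/s × 6573 s = 119.2 m.
Convert: Hardness H = 7.264 GPa = 7.264e+09 Pa.
Working in SI base units: W = 138.3 N, H = 7.264e+09 Pa, K = 2.233e-03.
Worn volume V = K·W·L/H = 2.233e-03 · 138.3 · 119.2 / 7.264e+09 = 5.069e-09 m³.

value=5.069e-09 m^3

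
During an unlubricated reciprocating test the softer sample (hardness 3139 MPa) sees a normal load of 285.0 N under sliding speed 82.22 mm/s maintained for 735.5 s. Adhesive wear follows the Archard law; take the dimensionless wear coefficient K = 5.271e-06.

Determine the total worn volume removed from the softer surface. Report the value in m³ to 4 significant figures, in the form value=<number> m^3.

value=2.894e-11 m^3

All arithmetic runs at full precision; intermediate values are displayed rounded; one final rounding, at 4 significant figures.
Convert: Sliding speed v = 82.22 mm/s = 0.08222 m/s. Path length L = v·t = 0.08222 m/s × 735.5 s = 60.47 m.
Convert: Hardness H = 3139 MPa = 3.139e+09 Pa.
In SI base units: W = 285.0 N, H = 3.139e+09 Pa, K = 5.271e-06.
Archard volume V = K·W·L/H = 5.271e-06 · 285.0 · 60.47 / 3.139e+09 = 2.894e-11 m³.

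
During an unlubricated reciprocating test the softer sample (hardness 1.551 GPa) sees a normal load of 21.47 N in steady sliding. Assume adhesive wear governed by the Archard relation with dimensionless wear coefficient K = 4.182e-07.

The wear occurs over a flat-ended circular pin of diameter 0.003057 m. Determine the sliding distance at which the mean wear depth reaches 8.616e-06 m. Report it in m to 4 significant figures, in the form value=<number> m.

value=1.092e+04 m

Intermediates are shown rounded — each operation holds full precision. Rounded once at the end to four significant digits.
Hardness H = 1.551 GPa = 1.551e+09 Pa.
Contact area A = π·d²/4 = π·(0.003057 m)²/4 = 7.340e-06 m².
In SI base units, W = 21.47 N, H = 1.551e+09 Pa, K = 4.182e-07.
Permissible volume V_lim = h_lim·A = 8.616e-06 · 7.340e-06 = 6.324e-11 m³.
Inverting, life L = V_lim·H/(K·W) = 6.324e-11 · 1.551e+09 / (4.182e-07 · 21.47) = 1.092e+04 m.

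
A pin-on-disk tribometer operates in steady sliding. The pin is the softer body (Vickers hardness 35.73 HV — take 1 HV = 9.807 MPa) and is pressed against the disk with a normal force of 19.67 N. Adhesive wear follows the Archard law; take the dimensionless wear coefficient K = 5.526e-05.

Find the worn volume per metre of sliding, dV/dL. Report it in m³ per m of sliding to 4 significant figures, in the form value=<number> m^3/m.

The intermediates are shown rounded, and all arithmetic keeps full precision, and rounded just once, at 4 significant figures.
Convert: Hardness H = 35.73 HV × 9.807 MPa/HV = 350.4 MPa = 3.504e+08 Pa.
Expressed in SI base units: W = 19.67 N, H = 3.504e+08 Pa, K = 5.526e-05.
The wear rate dV/dL = K·W/H: 5.526e-05 · 19.67 / 3.504e+08 = 3.102e-12 m³/m.

value=3.102e-12 m^3/m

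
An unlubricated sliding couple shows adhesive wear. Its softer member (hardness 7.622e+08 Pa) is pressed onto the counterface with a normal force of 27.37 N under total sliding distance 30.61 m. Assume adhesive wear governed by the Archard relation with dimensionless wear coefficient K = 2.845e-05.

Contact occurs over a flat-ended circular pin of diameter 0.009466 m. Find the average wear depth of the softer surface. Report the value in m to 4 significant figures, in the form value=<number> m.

value=4.444e-07 m

Every step runs at full float precision. Intermediate values are printed rounded — rounded just once: 4 significant digits.
Convert: Contact area A = π·d²/4 = π·(0.009466 m)²/4 = 7.038e-05 m².
In SI base units, W = 27.37 N, H = 7.622e+08 Pa, K = 2.845e-05.
By Archard's law, V = K·W·L/H = 2.845e-05 · 27.37 · 30.61 / 7.622e+08 = 3.127e-11 m³.
Depth h = V/A = 3.127e-11 / 7.038e-05 = 4.444e-07 m.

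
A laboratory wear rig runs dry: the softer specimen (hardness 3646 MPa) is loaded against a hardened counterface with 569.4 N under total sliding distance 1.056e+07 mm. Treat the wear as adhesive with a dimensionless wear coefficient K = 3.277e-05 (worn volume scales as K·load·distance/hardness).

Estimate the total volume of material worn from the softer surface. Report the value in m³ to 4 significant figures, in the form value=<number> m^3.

value=5.404e-08 m^3

The algebra maintains full float precision, and the intermediates are displayed rounded — rounded once at the end, at 4 significant figures.
Total distance L = 1.056e+07 mm = 1.056e+04 m.
Hardness H = 3646 MPa = 3.646e+09 Pa.
Working in SI base units: W = 569.4 N, H = 3.646e+09 Pa, K = 3.277e-05.
Volume removed: V = K·W·L/H = 3.277e-05 · 569.4 · 1.056e+04 / 3.646e+09 = 5.404e-08 m³.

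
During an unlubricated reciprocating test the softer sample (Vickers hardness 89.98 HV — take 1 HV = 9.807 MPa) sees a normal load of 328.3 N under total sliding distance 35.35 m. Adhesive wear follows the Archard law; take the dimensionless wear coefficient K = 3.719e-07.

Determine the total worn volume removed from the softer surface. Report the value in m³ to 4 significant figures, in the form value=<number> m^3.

value=4.891e-12 m^3

Every step maintains full float precision. Intermediate values appear rounded — rounded just once, at four significant digits.
Hardness H = 89.98 HV × 9.807 MPa/HV = 882.4 MPa = 8.824e+08 Pa.
Working in SI base units: W = 328.3 N, H = 8.824e+08 Pa, K = 3.719e-07.
Archard volume V = K·W·L/H = 3.719e-07 · 328.3 · 35.35 / 8.824e+08 = 4.891e-12 m³.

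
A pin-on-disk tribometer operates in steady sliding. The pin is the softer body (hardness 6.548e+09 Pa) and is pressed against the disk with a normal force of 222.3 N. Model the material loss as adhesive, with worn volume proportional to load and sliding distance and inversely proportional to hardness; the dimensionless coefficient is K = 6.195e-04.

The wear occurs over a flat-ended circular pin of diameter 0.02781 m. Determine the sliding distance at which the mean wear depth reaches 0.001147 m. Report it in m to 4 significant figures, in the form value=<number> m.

value=3.313e+04 m

Every step carries full precision, and quoted intermediates are rounded. Rounded once at the end, at four significant figures.
Contact area A = π·d²/4 = π·(0.02781 m)²/4 = 6.074e-04 m².
In SI base units, W = 222.3 N, H = 6.548e+09 Pa, K = 6.195e-04.
Wearable volume V_lim = h_lim·A = 0.001147 · 6.074e-04 = 6.967e-07 m³.
Thus life L = V_lim·H/(K·W) = 6.967e-07 · 6.548e+09 / (6.195e-04 · 222.3) = 3.313e+04 m.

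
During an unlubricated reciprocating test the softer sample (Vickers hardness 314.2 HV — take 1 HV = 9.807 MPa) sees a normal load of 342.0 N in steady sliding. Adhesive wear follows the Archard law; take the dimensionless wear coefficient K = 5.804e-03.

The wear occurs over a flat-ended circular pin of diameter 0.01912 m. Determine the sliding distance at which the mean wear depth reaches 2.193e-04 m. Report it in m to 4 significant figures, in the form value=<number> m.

value=97.74 m

The algebra maintains full float precision, and quoted intermediates are rounded. Rounded just once, at four significant digits.
Convert: Hardness H = 314.2 HV × 9.807 MPa/HV = 3081 MPa = 3.081e+09 Pa.
Convert: Contact area A = π·d²/4 = π·(0.01912 m)²/4 = 2.871e-04 m².
Restated in SI base units: W = 342.0 N, H = 3.081e+09 Pa, K = 5.804e-03.
Limit volume V_lim = h_lim·A = 2.193e-04 · 2.871e-04 = 6.297e-08 m³.
Life L = V_lim·H/(K·W) = 6.297e-08 · 3.081e+09 / (5.804e-03 · 342.0) = 97.74 m.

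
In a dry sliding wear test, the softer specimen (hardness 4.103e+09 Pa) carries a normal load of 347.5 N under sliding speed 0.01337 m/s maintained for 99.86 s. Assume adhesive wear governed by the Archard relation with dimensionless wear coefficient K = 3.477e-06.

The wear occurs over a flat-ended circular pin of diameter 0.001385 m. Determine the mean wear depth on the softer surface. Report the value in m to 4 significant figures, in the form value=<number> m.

value=2.610e-07 m

The intermediates are displayed rounded; all arithmetic keeps full float precision; one last rounding, at 4 significant digits.
Convert: The distance L = v·t = 0.01337 m/s × 99.86 s = 1.335 m.
Convert: Contact area A = π·d²/4 = π·(0.001385 m)²/4 = 1.507e-06 m².
In SI base units, W = 347.5 N, H = 4.103e+09 Pa, K = 3.477e-06.
Archard volume V = K·W·L/H = 3.477e-06 · 347.5 · 1.335 / 4.103e+09 = 3.932e-13 m³.
Depth h = V/A = 3.932e-13 / 1.507e-06 = 2.610e-07 m.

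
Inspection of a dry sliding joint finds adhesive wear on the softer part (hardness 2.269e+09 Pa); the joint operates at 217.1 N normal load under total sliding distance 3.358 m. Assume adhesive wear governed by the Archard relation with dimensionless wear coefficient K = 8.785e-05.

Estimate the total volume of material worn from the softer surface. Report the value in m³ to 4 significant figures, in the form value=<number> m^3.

value=2.823e-11 m^3

The intermediates are displayed rounded — all arithmetic maintains exact precision. Rounded once at the end to 4 significant figures.
Expressed in SI base units: W = 217.1 N, H = 2.269e+09 Pa, K = 8.785e-05.
Apply Archard: V = K·W·L/H = 8.785e-05 · 217.1 · 3.358 / 2.269e+09 = 2.823e-11 m³.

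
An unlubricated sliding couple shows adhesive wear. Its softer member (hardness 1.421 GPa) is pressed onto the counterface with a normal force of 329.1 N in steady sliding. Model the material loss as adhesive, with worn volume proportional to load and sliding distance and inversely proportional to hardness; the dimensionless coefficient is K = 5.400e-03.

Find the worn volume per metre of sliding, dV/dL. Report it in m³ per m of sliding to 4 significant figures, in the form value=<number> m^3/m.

value=1.251e-09 m^3/m

The computation holds full float precision — intermediate values appear rounded. Rounded just once: 4 significant figures.
Hardness H = 1.421 GPa = 1.421e+09 Pa.
Working in SI base units: W = 329.1 N, H = 1.421e+09 Pa, K = 5.400e-03.
Wear rate dV/dL = K·W/H: 5.400e-03 · 329.1 / 1.421e+09 = 1.251e-09 m³/m.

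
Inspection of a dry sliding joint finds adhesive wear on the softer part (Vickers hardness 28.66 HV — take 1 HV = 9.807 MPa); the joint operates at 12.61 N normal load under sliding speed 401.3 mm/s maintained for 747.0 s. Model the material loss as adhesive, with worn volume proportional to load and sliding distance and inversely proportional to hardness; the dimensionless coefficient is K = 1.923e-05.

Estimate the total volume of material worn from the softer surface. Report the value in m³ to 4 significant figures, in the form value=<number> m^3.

The algebra carries exact precision. Intermediate values are shown rounded. Rounded once at the end: 4 significant figures.
Sliding speed v = 401.3 mm/s = 0.4013 m/s. Total distance L = v·t = 0.4013 m/s × 747.0 s = 299.8 m.
Hardness H = 28.66 HV × 9.807 MPa/HV = 281.1 MPa = 2.811e+08 Pa.
Collected in SI base units: W = 12.61 N, H = 2.811e+08 Pa, K = 1.923e-05.
The Archard volume V = K·W·L/H = 1.923e-05 · 12.61 · 299.8 / 2.811e+08 = 2.586e-10 m³.

value=2.586e-10 m^3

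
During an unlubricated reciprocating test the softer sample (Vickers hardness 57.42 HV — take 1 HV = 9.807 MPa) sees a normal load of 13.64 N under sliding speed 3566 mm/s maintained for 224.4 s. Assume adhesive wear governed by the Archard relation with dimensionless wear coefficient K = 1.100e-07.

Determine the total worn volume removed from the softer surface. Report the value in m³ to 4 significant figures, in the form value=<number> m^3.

Intermediate values are displayed rounded — the algebra keeps exact precision, and rounded once at the end: four significant figures.
Sliding speed v = 3566 mm/s = 3.566 m/s. Sliding distance L = v·t = 3.566 m/s × 224.4 s = 800.2 m.
Hardness H = 57.42 HV × 9.807 MPa/HV = 563.1 MPa = 5.631e+08 Pa.
As SI base values: W = 13.64 N, H = 5.631e+08 Pa, K = 1.100e-07.
Archard volume V = K·W·L/H = 1.100e-07 · 13.64 · 800.2 / 5.631e+08 = 2.132e-12 m³.

value=2.132e-12 m^3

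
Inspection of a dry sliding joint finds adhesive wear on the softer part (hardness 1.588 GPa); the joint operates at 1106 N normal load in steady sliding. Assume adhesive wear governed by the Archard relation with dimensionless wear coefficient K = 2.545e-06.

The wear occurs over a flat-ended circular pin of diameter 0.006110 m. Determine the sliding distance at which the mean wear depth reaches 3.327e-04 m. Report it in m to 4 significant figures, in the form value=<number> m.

value=5503 m

Displayed values are rounded. All arithmetic keeps full precision; a lone final rounding, at 4 significant digits.
Convert: Hardness H = 1.588 GPa = 1.588e+09 Pa.
Convert: Contact area A = π·d²/4 = π·(0.006110 m)²/4 = 2.932e-05 m².
Working in SI base units: W = 1106 N, H = 1.588e+09 Pa, K = 2.545e-06.
Volume at the limit: V_lim = h_lim·A = 3.327e-04 · 2.932e-05 = 9.755e-09 m³.
Sliding life L = V_lim·H/(K·W) = 9.755e-09 · 1.588e+09 / (2.545e-06 · 1106) = 5503 m.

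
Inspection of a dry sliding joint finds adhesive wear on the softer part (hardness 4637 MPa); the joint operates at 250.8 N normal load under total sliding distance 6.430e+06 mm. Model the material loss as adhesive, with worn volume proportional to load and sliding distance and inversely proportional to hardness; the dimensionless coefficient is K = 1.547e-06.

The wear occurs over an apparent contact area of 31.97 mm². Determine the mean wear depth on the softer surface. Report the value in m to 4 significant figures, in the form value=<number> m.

value=1.683e-05 m

All arithmetic holds exact precision. Intermediate values are shown rounded, and one final rounding: four significant figures.
Convert: Path length L = 6.430e+06 mm = 6430 m.
Convert: Hardness H = 4637 MPa = 4.637e+09 Pa.
Convert: Contact area A = 31.97 mm² = 3.197e-05 m².
As SI base values: W = 250.8 N, H = 4.637e+09 Pa, K = 1.547e-06.
By Archard's law, V = K·W·L/H = 1.547e-06 · 250.8 · 6430 / 4.637e+09 = 5.380e-10 m³.
Mean wear depth h = V/A = 5.380e-10 / 3.197e-05 = 1.683e-05 m.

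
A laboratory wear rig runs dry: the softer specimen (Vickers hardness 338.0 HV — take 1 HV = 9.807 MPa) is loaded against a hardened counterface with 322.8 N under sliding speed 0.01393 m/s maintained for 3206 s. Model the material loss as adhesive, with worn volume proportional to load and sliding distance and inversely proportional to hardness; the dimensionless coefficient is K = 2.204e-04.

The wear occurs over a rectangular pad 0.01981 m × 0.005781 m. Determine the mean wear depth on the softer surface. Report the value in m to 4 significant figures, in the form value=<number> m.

value=8.370e-06 m

Intermediates are displayed rounded. Each operation holds full precision, and one final rounding: 4 significant digits.
Path length L = v·t = 0.01393 m/s × 3206 s = 44.66 m.
Hardness H = 338.0 HV × 9.807 MPa/HV = 3315 MPa = 3.315e+09 Pa.
Contact area A = 0.01981 m × 0.005781 m = 1.145e-04 m².
Restated in SI base units: W = 322.8 N, H = 3.315e+09 Pa, K = 2.204e-04.
Volume removed: V = K·W·L/H = 2.204e-04 · 322.8 · 44.66 / 3.315e+09 = 9.585e-10 m³.
Average depth h = V/A = 9.585e-10 / 1.145e-04 = 8.370e-06 m.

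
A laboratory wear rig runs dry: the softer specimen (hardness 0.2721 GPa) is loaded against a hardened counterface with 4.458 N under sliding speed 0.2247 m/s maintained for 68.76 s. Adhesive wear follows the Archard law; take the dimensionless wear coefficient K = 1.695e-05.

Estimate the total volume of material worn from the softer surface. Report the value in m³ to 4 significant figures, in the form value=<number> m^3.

value=4.291e-12 m^3

The computation carries full precision. Displayed values are rounded, and rounded once at the end to 4 significant figures.
Path length L = v·t = 0.2247 m/s × 68.76 s = 15.45 m.
Hardness H = 0.2721 GPa = 2.721e+08 Pa.
As SI base values: W = 4.458 N, H = 2.721e+08 Pa, K = 1.695e-05.
Archard relation: V = K·W·L/H = 1.695e-05 · 4.458 · 15.45 / 2.721e+08 = 4.291e-12 m³.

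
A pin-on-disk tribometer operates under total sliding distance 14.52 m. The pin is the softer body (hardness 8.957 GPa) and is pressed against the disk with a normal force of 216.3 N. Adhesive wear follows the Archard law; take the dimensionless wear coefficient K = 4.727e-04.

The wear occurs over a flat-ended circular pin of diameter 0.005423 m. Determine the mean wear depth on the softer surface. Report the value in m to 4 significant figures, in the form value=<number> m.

Every step holds full float precision. Displayed values are rounded — one final rounding to four significant digits.
Hardness H = 8.957 GPa = 8.957e+09 Pa.
Contact area A = π·d²/4 = π·(0.005423 m)²/4 = 2.310e-05 m².
Working in SI base units: W = 216.3 N, H = 8.957e+09 Pa, K = 4.727e-04.
Volume removed: V = K·W·L/H = 4.727e-04 · 216.3 · 14.52 / 8.957e+09 = 1.657e-10 m³.
Mean wear depth h = V/A = 1.657e-10 / 2.310e-05 = 7.176e-06 m.

value=7.176e-06 m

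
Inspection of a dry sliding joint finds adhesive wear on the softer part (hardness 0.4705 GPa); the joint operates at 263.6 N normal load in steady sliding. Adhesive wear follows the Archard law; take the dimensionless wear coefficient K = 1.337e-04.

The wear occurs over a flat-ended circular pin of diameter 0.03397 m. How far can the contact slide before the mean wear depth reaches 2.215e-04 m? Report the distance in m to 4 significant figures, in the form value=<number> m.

The computation holds full precision; the intermediates appear rounded. Rounded once at the end: 4 significant figures.
Convert: Hardness H = 0.4705 GPa = 4.705e+08 Pa.
Convert: Contact area A = π·d²/4 = π·(0.03397 m)²/4 = 9.063e-04 m².
Working in SI base units: W = 263.6 N, H = 4.705e+08 Pa, K = 1.337e-04.
Limit volume V_lim = h_lim·A = 2.215e-04 · 9.063e-04 = 2.007e-07 m³.
Sliding life L = V_lim·H/(K·W) = 2.007e-07 · 4.705e+08 / (1.337e-04 · 263.6) = 2680 m.

value=2680 m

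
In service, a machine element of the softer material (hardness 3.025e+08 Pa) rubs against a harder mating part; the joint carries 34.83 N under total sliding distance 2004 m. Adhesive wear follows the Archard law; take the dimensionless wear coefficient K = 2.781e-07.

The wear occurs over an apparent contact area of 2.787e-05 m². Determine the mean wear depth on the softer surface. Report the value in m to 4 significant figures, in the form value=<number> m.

value=2.302e-06 m

Each operation maintains full precision. Intermediates are printed rounded. Rounded just once: 4 significant figures.
Collected in SI base units: W = 34.83 N, H = 3.025e+08 Pa, K = 2.781e-07.
By Archard's law, V = K·W·L/H = 2.781e-07 · 34.83 · 2004 / 3.025e+08 = 6.417e-11 m³.
Mean wear depth h = V/A = 6.417e-11 / 2.787e-05 = 2.302e-06 m.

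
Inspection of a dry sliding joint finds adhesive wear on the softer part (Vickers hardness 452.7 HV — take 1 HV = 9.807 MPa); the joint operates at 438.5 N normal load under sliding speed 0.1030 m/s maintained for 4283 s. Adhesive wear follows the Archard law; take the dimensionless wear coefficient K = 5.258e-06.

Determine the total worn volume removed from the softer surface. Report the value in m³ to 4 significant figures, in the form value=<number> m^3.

value=2.291e-10 m^3

Each operation maintains full float precision, and intermediates appear rounded; rounded just once to 4 significant figures.
Path length L = v·t = 0.1030 m/s × 4283 s = 441.1 m.
Hardness H = 452.7 HV × 9.807 MPa/HV = 4440 MPa = 4.440e+09 Pa.
Restated in SI base units: W = 438.5 N, H = 4.440e+09 Pa, K = 5.258e-06.
Archard relation: V = K·W·L/H = 5.258e-06 · 438.5 · 441.1 / 4.440e+09 = 2.291e-10 m³.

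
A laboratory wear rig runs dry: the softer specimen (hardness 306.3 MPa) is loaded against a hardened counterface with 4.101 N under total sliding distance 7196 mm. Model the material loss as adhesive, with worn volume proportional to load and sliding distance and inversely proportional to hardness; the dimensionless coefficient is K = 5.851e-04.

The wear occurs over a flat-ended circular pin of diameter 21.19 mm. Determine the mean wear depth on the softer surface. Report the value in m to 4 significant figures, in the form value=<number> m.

value=1.598e-07 m

The intermediates appear rounded; all arithmetic maintains full float precision; rounded just once, at four significant digits.
Distance covered L = 7196 mm = 7.196 m.
Hardness H = 306.3 MPa = 3.063e+08 Pa.
Pin diameter d = 21.19 mm = 0.02119 m. Contact area A = π·d²/4 = π·(0.02119 m)²/4 = 3.527e-04 m².
As SI base values: W = 4.101 N, H = 3.063e+08 Pa, K = 5.851e-04.
Worn volume V = K·W·L/H = 5.851e-04 · 4.101 · 7.196 / 3.063e+08 = 5.637e-11 m³.
Wear depth h = V/A = 5.637e-11 / 3.527e-04 = 1.598e-07 m.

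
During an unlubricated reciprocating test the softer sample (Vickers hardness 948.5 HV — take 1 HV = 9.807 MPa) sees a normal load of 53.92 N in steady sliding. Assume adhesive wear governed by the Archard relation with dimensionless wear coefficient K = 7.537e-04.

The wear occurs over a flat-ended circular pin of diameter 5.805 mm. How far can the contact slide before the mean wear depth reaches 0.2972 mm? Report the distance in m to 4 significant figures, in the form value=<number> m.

value=1800 m

Intermediate values are shown rounded, and the algebra carries full precision. Rounded just once to four significant figures.
Hardness H = 948.5 HV × 9.807 MPa/HV = 9302 MPa = 9.302e+09 Pa.
Pin diameter d = 5.805 mm = 0.005805 m. Contact area A = π·d²/4 = π·(0.005805 m)²/4 = 2.647e-05 m².
Depth limit h_lim = 0.2972 mm = 2.972e-04 m.
SI base units throughout: W = 53.92 N, H = 9.302e+09 Pa, K = 7.537e-04.
Wearable volume V_lim = h_lim·A = 2.972e-04 · 2.647e-05 = 7.866e-09 m³.
Sliding life L = V_lim·H/(K·W) = 7.866e-09 · 9.302e+09 / (7.537e-04 · 53.92) = 1800 m.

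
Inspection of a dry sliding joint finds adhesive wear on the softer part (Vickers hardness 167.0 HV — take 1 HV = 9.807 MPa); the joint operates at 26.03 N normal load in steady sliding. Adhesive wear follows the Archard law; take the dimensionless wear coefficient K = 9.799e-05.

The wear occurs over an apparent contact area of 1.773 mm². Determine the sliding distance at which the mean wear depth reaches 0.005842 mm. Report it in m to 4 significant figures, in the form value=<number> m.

Shown intermediates are rounded — the algebra carries exact precision; one final rounding, at four significant digits.
Convert: Hardness H = 167.0 HV × 9.807 MPa/HV = 1638 MPa = 1.638e+09 Pa.
Convert: Contact area A = 1.773 mm² = 1.773e-06 m².
Convert: Depth limit h_lim = 0.005842 mm = 5.842e-06 m.
Expressed in SI base units: W = 26.03 N, H = 1.638e+09 Pa, K = 9.799e-05.
At the depth limit, V_lim = h_lim·A = 5.842e-06 · 1.773e-06 = 1.036e-11 m³.
Life L = V_lim·H/(K·W) = 1.036e-11 · 1.638e+09 / (9.799e-05 · 26.03) = 6.651 m.

value=6.651 m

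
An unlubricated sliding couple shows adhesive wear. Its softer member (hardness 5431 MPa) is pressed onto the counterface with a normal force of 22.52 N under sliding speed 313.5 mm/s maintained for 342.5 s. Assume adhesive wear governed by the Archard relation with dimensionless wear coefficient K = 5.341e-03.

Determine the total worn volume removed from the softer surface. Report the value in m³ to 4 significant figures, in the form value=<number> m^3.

value=2.378e-09 m^3

Intermediate values are printed rounded, and all arithmetic carries full float precision; a lone final rounding to 4 significant digits.
Sliding speed v = 313.5 mm/s = 0.3135 m/s. Sliding distance L = v·t = 0.3135 m/s × 342.5 s = 107.4 m.
Hardness H = 5431 MPa = 5.431e+09 Pa.
Working in SI base units: W = 22.52 N, H = 5.431e+09 Pa, K = 5.341e-03.
Wear volume V = K·W·L/H = 5.341e-03 · 22.52 · 107.4 / 5.431e+09 = 2.378e-09 m³.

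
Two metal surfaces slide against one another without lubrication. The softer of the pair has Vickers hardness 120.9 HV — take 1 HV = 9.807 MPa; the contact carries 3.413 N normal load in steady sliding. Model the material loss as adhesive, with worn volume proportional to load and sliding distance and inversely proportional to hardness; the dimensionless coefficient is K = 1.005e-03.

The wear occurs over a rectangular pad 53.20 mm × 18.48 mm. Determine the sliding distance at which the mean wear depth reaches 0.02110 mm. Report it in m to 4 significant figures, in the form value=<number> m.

value=7171 m

The computation keeps exact precision; quoted intermediates are rounded — one last rounding: 4 significant figures.
Hardness H = 120.9 HV × 9.807 MPa/HV = 1186 MPa = 1.186e+09 Pa.
Pad sides 53.20 mm × 18.48 mm = 0.05320 m × 0.01848 m. Contact area A = 0.05320 m × 0.01848 m = 9.831e-04 m².
Depth limit h_lim = 0.02110 mm = 2.110e-05 m.
In SI base units, W = 3.413 N, H = 1.186e+09 Pa, K = 1.005e-03.
At the depth limit, V_lim = h_lim·A = 2.110e-05 · 9.831e-04 = 2.074e-08 m³.
Thus life L = V_lim·H/(K·W) = 2.074e-08 · 1.186e+09 / (1.005e-03 · 3.413) = 7171 m.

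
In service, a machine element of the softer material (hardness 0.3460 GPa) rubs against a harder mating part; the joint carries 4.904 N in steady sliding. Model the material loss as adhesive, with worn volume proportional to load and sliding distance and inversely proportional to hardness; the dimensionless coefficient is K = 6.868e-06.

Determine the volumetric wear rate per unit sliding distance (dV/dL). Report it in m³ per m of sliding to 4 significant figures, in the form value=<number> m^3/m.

All arithmetic maintains full float precision. Intermediate values are printed rounded — one final rounding to four significant digits.
Convert: Hardness H = 0.3460 GPa = 3.460e+08 Pa.
As SI base values: W = 4.904 N, H = 3.460e+08 Pa, K = 6.868e-06.
The wear rate dV/dL = K·W/H (no L dependence): 6.868e-06 · 4.904 / 3.460e+08 = 9.734e-14 m³/m.

value=9.734e-14 m^3/m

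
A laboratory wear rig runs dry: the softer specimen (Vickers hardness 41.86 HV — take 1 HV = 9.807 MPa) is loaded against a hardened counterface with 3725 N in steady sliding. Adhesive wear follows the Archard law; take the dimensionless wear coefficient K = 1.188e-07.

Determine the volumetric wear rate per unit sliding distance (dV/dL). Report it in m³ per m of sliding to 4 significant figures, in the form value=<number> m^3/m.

value=1.078e-12 m^3/m

Intermediates are printed rounded. Every step keeps full float precision, and a lone final rounding: 4 significant digits.
Convert: Hardness H = 41.86 HV × 9.807 MPa/HV = 410.5 MPa = 4.105e+08 Pa.
In SI base units: W = 3725 N, H = 4.105e+08 Pa, K = 1.188e-07.
The wear rate dV/dL = K·W/H: 1.188e-07 · 3725 / 4.105e+08 = 1.078e-12 m³/m.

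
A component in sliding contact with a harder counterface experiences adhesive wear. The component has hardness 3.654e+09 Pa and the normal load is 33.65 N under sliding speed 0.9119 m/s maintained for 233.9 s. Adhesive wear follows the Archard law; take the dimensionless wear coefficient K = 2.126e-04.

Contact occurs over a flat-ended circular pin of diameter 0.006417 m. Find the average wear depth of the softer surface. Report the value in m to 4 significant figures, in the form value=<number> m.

Printed values are rounded. Each operation keeps full float precision; rounded just once to four significant digits.
Convert: Total distance L = v·t = 0.9119 m/s × 233.9 s = 213.3 m.
Convert: Contact area A = π·d²/4 = π·(0.006417 m)²/4 = 3.234e-05 m².
As SI base values: W = 33.65 N, H = 3.654e+09 Pa, K = 2.126e-04.
Worn volume V = K·W·L/H = 2.126e-04 · 33.65 · 213.3 / 3.654e+09 = 4.176e-10 m³.
Wear depth h = V/A = 4.176e-10 / 3.234e-05 = 1.291e-05 m.

value=1.291e-05 m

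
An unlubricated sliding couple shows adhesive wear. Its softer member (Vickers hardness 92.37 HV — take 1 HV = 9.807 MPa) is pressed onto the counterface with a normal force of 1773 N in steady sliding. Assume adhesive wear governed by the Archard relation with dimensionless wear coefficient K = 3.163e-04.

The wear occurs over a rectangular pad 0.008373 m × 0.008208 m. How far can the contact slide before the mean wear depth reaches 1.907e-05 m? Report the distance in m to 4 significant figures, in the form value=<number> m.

value=2.117 m

The algebra keeps full float precision — displayed values are rounded — one final rounding, at four significant digits.
Convert: Hardness H = 92.37 HV × 9.807 MPa/HV = 905.9 MPa = 9.059e+08 Pa.
Convert: Contact area A = 0.008373 m × 0.008208 m = 6.873e-05 m².
SI base units throughout: W = 1773 N, H = 9.059e+08 Pa, K = 3.163e-04.
At the depth limit, V_lim = h_lim·A = 1.907e-05 · 6.873e-05 = 1.311e-09 m³.
Sliding life L = V_lim·H/(K·W) = 1.311e-09 · 9.059e+08 / (3.163e-04 · 1773) = 2.117 m.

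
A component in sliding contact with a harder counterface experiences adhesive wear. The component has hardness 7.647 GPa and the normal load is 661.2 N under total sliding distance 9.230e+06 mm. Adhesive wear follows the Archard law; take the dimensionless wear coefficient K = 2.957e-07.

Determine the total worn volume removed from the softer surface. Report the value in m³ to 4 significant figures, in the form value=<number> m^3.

value=2.360e-10 m^3

Displayed values are rounded. The algebra keeps full float precision. Rounded once at the end to four significant figures.
Convert: Total distance L = 9.230e+06 mm = 9230 m.
Convert: Hardness H = 7.647 GPa = 7.647e+09 Pa.
Expressed in SI base units: W = 661.2 N, H = 7.647e+09 Pa, K = 2.957e-07.
Archard relation: V = K·W·L/H = 2.957e-07 · 661.2 · 9230 / 7.647e+09 = 2.360e-10 m³.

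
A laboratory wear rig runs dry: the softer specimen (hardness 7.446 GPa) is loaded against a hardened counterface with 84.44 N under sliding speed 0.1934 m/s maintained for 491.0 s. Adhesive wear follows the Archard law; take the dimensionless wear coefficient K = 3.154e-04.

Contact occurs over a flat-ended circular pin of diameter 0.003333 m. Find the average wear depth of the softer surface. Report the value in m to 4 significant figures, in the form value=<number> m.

Quoted intermediates are rounded; all working math carries full precision, and a lone final rounding to four significant figures.
The distance L = v·t = 0.1934 m/s × 491.0 s = 94.96 m.
Hardness H = 7.446 GPa = 7.446e+09 Pa.
Contact area A = π·d²/4 = π·(0.003333 m)²/4 = 8.725e-06 m².
In SI base units: W = 84.44 N, H = 7.446e+09 Pa, K = 3.154e-04.
Volume removed: V = K·W·L/H = 3.154e-04 · 84.44 · 94.96 / 7.446e+09 = 3.396e-10 m³.
Mean depth h = V/A = 3.396e-10 / 8.725e-06 = 3.893e-05 m.

value=3.893e-05 m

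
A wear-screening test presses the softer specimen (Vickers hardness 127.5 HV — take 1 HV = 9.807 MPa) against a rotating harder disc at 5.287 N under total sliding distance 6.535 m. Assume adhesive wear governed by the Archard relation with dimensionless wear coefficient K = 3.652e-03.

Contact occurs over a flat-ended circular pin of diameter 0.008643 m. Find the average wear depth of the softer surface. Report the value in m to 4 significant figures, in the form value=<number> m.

value=1.720e-06 m

The intermediates are printed rounded — all working math carries full float precision — one last rounding, at four significant figures.
Convert: Hardness H = 127.5 HV × 9.807 MPa/HV = 1250 MPa = 1.250e+09 Pa.
Convert: Contact area A = π·d²/4 = π·(0.008643 m)²/4 = 5.867e-05 m².
Collected in SI base units: W = 5.287 N, H = 1.250e+09 Pa, K = 3.652e-03.
Worn volume V = K·W·L/H = 3.652e-03 · 5.287 · 6.535 / 1.250e+09 = 1.009e-10 m³.
Average depth h = V/A = 1.009e-10 / 5.867e-05 = 1.720e-06 m.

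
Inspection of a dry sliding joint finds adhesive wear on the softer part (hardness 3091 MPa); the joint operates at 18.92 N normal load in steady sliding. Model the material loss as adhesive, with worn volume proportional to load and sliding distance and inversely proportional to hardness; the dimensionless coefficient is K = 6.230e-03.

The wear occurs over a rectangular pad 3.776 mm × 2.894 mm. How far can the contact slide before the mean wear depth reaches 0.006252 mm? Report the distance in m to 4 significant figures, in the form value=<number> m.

Shown intermediates are rounded; all arithmetic carries full float precision — rounded just once to four significant figures.
Convert: Hardness H = 3091 MPa = 3.091e+09 Pa.
Convert: Pad sides 3.776 mm × 2.894 mm = 0.003776 m × 0.002894 m. Contact area A = 0.003776 m × 0.002894 m = 1.093e-05 m².
Convert: Depth limit h_lim = 0.006252 mm = 6.252e-06 m.
Expressed in SI base units: W = 18.92 N, H = 3.091e+09 Pa, K = 6.230e-03.
At the depth limit, V_lim = h_lim·A = 6.252e-06 · 1.093e-05 = 6.832e-11 m³.
Inverting, life L = V_lim·H/(K·W) = 6.832e-11 · 3.091e+09 / (6.230e-03 · 18.92) = 1.792 m.

value=1.792 m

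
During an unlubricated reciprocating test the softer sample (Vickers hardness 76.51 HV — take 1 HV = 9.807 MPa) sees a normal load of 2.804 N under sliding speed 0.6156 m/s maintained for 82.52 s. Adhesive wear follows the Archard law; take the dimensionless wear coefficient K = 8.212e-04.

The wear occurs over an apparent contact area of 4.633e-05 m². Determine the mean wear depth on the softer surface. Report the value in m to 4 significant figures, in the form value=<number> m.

value=3.365e-06 m

Intermediate values are shown rounded, and the computation holds full float precision — rounded once at the end to 4 significant figures.
The distance L = v·t = 0.6156 m/s × 82.52 s = 50.80 m.
Hardness H = 76.51 HV × 9.807 MPa/HV = 750.3 MPa = 7.503e+08 Pa.
Restated in SI base units: W = 2.804 N, H = 7.503e+08 Pa, K = 8.212e-04.
Archard relation: V = K·W·L/H = 8.212e-04 · 2.804 · 50.80 / 7.503e+08 = 1.559e-10 m³.
Wear depth h = V/A = 1.559e-10 / 4.633e-05 = 3.365e-06 m.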